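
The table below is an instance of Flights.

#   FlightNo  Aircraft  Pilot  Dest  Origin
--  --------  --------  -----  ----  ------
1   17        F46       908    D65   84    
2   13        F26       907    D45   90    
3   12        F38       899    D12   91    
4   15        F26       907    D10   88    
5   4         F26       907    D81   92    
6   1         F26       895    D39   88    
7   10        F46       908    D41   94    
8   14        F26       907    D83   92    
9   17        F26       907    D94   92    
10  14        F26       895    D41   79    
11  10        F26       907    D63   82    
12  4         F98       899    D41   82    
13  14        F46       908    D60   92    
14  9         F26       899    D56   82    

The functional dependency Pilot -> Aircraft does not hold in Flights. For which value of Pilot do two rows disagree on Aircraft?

899

Pilot=908: rows 1, 7, 13 → Aircraft = F46, F46, F46 ✓
Pilot=907: rows 2, 4, 5, 8, 9, 11 → Aircraft = F26, F26, F26, F26, F26, F26 ✓
Pilot=899: rows 3, 12, 14 → Aircraft takes values {F38, F98, F26} — violation
Pilot=895: rows 6, 10 → Aircraft = F26, F26 ✓
The only Pilot value with inconsistent Aircraft is Pilot=899.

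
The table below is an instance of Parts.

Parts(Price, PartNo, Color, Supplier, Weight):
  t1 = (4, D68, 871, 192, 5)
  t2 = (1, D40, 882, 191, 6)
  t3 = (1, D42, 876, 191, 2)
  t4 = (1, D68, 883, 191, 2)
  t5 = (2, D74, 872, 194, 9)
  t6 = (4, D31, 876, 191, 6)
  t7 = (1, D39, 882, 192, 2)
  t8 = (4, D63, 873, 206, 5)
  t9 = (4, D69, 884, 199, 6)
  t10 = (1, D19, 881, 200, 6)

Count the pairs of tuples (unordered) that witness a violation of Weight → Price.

4

Weight=5: all 2 rows agree on Price — 0 pairs.
Weight=6: violating pairs (2,6), (2,9), (6,10), (9,10) — 4 pairs.
Weight=2: all 3 rows agree on Price — 0 pairs.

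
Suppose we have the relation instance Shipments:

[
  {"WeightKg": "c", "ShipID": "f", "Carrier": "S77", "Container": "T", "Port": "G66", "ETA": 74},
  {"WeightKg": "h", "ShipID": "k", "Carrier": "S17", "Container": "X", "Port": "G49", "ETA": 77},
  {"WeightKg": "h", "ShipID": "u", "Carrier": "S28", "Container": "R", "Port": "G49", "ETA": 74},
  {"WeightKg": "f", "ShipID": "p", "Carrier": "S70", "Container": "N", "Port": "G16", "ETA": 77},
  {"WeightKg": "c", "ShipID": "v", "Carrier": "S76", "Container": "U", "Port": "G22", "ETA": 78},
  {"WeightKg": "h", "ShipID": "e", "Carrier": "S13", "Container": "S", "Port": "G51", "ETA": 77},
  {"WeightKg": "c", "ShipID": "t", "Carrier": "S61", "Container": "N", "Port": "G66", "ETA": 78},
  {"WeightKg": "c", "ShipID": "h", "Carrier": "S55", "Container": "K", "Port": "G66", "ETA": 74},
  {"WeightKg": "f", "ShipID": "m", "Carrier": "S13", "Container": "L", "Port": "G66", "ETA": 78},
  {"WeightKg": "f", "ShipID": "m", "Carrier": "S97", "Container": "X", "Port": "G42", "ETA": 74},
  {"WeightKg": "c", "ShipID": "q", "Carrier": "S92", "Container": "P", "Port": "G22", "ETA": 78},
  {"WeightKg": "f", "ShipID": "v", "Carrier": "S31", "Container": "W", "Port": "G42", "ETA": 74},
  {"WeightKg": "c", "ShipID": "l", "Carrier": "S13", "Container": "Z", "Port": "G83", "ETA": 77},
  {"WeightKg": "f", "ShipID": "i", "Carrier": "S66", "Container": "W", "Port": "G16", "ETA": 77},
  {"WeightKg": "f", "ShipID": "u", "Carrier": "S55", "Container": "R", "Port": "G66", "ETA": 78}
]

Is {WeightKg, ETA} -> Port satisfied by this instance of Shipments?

No

(WeightKg=c, ETA=74): 2 rows → Port = G66, G66 ✓
(WeightKg=h, ETA=77): 2 rows → Port takes values {G49, G51} — violation
(WeightKg=h, ETA=74): 1 row → Port = G49 ✓
(WeightKg=f, ETA=77): 2 rows → Port = G16, G16 ✓
(WeightKg=c, ETA=78): 3 rows → Port takes values {G22, G66} — violation
(WeightKg=f, ETA=78): 2 rows → Port = G66, G66 ✓
(WeightKg=f, ETA=74): 2 rows → Port = G42, G42 ✓
(WeightKg=c, ETA=77): 1 row → Port = G83 ✓
Two rows agree on {WeightKg, ETA} but differ on Port, so {WeightKg, ETA} -> Port does not hold.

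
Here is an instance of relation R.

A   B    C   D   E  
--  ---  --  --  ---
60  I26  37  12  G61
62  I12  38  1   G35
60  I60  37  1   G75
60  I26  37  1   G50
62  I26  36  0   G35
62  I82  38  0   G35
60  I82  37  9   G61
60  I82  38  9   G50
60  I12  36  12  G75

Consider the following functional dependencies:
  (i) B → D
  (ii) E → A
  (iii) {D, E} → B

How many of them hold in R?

(i) B → D: B=I26: 3 rows → D takes values {12, 1, 0} — violation; B=I12: 2 rows → D takes values {1, 12} — violation; B=I82: 3 rows → D takes values {0, 9} — violation — fails.
(ii) E → A: every LHS value maps to a single RHS value — holds.
(iii) {D, E} → B: (D=0, E=G35): 2 rows → B takes values {I26, I82} — violation — fails.
1 of the 3 dependencies holds.

1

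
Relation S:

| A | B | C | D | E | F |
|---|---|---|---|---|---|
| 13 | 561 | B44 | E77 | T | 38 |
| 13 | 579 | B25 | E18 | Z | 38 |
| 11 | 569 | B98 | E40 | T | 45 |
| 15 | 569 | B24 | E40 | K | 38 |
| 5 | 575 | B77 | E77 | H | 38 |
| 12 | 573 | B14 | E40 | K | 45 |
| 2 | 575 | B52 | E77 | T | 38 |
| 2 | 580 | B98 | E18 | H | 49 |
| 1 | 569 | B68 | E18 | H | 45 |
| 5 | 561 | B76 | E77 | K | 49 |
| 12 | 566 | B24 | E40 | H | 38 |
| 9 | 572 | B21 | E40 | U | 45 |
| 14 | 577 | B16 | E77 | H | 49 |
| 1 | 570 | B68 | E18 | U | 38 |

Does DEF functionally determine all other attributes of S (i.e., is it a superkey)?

No

Two distinct rows share (D=E77, E=T, F=38), so DEF does not determine every attribute — not a superkey.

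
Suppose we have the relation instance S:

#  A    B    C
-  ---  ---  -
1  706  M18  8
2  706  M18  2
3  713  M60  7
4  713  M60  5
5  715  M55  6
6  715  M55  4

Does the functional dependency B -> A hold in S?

B=M18: rows 1, 2 → A = 706, 706 ✓
B=M60: rows 3, 4 → A = 713, 713 ✓
B=M55: rows 5, 6 → A = 715, 715 ✓
Every B value is associated with a single A value, so B -> A holds.

Yes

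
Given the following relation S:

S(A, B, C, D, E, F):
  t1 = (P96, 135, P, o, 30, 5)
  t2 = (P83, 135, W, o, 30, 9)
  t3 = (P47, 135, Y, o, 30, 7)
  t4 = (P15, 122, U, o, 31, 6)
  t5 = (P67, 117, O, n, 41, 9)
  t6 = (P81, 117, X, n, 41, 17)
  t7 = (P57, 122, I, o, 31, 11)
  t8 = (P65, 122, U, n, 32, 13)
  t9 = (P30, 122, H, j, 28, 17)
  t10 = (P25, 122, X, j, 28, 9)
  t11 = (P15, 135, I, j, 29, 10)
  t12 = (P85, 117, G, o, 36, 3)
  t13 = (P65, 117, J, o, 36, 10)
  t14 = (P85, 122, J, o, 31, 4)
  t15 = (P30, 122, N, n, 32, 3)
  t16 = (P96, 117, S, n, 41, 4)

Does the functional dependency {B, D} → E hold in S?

(B=135, D=o): rows 1, 2, 3 → E = 30, 30, 30 ✓
(B=122, D=o): rows 4, 7, 14 → E = 31, 31, 31 ✓
(B=117, D=n): rows 5, 6, 16 → E = 41, 41, 41 ✓
(B=122, D=n): rows 8, 15 → E = 32, 32 ✓
(B=122, D=j): rows 9, 10 → E = 28, 28 ✓
(B=135, D=j): row 11 → E = 29 ✓
(B=117, D=o): rows 12, 13 → E = 36, 36 ✓
Every {B, D} value is associated with a single E value, so {B, D} → E holds.

Yes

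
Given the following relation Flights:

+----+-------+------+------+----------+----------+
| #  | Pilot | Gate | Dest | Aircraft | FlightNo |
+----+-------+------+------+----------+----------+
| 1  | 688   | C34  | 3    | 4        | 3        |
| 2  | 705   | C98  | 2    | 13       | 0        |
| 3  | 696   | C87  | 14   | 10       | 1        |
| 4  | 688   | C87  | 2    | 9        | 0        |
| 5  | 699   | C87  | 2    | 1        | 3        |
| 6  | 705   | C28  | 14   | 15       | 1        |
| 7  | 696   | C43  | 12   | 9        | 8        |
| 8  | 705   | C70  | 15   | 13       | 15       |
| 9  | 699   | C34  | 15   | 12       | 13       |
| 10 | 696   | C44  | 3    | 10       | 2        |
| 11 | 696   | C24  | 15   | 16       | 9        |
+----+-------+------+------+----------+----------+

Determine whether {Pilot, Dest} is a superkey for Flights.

Yes

All 11 rows have distinct {Pilot, Dest} values, so {Pilot, Dest} → (all attributes) holds and {Pilot, Dest} is a superkey.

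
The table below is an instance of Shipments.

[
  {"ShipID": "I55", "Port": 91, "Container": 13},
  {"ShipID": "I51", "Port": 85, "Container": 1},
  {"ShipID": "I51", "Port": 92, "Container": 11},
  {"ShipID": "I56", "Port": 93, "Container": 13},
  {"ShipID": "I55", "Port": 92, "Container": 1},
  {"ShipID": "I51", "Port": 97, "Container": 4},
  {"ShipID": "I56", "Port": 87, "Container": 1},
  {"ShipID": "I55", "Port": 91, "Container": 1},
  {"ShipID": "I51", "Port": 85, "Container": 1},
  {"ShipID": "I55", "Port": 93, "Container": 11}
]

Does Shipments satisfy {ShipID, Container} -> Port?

(ShipID=I55, Container=13): 1 row → Port = 91 ✓
(ShipID=I51, Container=1): 2 rows → Port = 85, 85 ✓
(ShipID=I51, Container=11): 1 row → Port = 92 ✓
(ShipID=I56, Container=13): 1 row → Port = 93 ✓
(ShipID=I55, Container=1): 2 rows → Port takes values {92, 91} — violation
(ShipID=I51, Container=4): 1 row → Port = 97 ✓
(ShipID=I56, Container=1): 1 row → Port = 87 ✓
(ShipID=I55, Container=11): 1 row → Port = 93 ✓
Two rows agree on {ShipID, Container} but differ on Port, so {ShipID, Container} -> Port does not hold.

No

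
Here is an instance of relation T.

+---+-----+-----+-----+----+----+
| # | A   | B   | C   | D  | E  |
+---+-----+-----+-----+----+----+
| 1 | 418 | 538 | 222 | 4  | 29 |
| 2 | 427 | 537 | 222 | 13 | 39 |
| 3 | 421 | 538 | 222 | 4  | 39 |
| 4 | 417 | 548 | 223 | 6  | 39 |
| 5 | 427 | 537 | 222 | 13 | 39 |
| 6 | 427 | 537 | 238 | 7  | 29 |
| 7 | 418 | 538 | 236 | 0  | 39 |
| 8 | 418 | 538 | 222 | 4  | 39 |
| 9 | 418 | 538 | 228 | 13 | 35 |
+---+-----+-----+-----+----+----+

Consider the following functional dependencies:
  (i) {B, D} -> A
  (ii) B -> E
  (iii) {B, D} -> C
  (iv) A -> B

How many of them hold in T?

(i) {B, D} -> A: (B=538, D=4): rows 1, 3, 8 → A takes values {418, 421} — violation — fails.
(ii) B -> E: B=538: rows 1, 3, 7, 8, 9 → E takes values {29, 39, 35} — violation; B=537: rows 2, 5, 6 → E takes values {39, 29} — violation — fails.
(iii) {B, D} -> C: every LHS value maps to a single RHS value — holds.
(iv) A -> B: every LHS value maps to a single RHS value — holds.
2 of the 4 dependencies hold.

2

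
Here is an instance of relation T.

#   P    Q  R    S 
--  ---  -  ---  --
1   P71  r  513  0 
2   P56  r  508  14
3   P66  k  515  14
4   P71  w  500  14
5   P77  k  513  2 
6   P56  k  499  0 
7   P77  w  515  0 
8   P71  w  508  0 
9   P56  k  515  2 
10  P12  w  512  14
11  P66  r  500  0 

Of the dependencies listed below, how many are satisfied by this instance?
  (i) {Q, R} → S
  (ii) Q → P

(i) {Q, R} → S: (Q=k, R=515): rows 3, 9 → S takes values {14, 2} — violation — fails.
(ii) Q → P: Q=r: rows 1, 2, 11 → P takes values {P71, P56, P66} — violation; Q=k: rows 3, 5, 6, 9 → P takes values {P66, P77, P56} — violation; Q=w: rows 4, 7, 8, 10 → P takes values {P71, P77, P12} — violation — fails.
None of the 2 dependencies hold.

0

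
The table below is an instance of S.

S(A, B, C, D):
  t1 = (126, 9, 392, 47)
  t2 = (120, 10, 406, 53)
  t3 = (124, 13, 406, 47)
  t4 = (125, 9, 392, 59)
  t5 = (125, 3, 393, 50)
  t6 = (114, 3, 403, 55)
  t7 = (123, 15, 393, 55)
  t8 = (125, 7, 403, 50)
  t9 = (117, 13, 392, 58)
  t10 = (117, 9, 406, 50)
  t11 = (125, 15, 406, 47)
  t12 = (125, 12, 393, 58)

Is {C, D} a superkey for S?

No

Rows 3 and 11 have the same {C, D} value (C=406, D=47) but are distinct tuples, so {C, D} does not determine every attribute — not a superkey.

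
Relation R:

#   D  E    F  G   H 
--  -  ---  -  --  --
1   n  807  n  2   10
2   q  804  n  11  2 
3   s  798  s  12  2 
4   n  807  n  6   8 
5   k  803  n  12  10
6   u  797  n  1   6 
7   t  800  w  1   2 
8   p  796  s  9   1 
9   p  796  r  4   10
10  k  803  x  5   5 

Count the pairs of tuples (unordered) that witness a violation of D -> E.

D=n: all 2 rows agree on E — 0 pairs.
D=k: all 2 rows agree on E — 0 pairs.
D=p: all 2 rows agree on E — 0 pairs.

0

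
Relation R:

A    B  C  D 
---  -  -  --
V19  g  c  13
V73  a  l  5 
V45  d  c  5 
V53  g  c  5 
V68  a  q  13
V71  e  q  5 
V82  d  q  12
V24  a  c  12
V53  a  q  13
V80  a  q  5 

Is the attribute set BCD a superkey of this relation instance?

Two distinct rows share (B=a, C=q, D=13), so BCD does not determine every attribute — not a superkey.

No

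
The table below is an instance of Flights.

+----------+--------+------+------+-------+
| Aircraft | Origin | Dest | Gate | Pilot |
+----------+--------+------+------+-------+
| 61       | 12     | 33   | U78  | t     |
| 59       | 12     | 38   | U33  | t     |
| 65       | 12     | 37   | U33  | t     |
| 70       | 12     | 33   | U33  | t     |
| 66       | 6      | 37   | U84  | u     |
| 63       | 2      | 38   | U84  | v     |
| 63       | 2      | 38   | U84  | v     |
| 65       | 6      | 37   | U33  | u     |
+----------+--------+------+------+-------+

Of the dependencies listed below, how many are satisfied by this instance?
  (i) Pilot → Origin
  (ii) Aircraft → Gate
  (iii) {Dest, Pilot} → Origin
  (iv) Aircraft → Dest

(i) Pilot → Origin: every LHS value maps to a single RHS value — holds.
(ii) Aircraft → Gate: every LHS value maps to a single RHS value — holds.
(iii) {Dest, Pilot} → Origin: every LHS value maps to a single RHS value — holds.
(iv) Aircraft → Dest: every LHS value maps to a single RHS value — holds.
4 of the 4 dependencies hold.

4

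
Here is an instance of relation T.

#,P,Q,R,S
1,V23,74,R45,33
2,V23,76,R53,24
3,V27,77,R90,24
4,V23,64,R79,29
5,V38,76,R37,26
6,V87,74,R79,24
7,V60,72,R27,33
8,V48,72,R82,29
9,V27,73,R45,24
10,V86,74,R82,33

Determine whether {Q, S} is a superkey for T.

Rows 1 and 10 have the same {Q, S} value (Q=74, S=33) but are distinct tuples, so {Q, S} does not determine every attribute — not a superkey.

No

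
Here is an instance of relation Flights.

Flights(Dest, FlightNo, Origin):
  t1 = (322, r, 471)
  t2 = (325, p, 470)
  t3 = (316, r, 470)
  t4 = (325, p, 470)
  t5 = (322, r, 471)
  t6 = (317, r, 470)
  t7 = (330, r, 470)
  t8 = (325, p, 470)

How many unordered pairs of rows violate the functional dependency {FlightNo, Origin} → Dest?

(FlightNo=r, Origin=471): all 2 rows agree on Dest — 0 pairs.
(FlightNo=p, Origin=470): all 3 rows agree on Dest — 0 pairs.
(FlightNo=r, Origin=470): violating pairs (3,6), (3,7), (6,7) — 3 pairs.

3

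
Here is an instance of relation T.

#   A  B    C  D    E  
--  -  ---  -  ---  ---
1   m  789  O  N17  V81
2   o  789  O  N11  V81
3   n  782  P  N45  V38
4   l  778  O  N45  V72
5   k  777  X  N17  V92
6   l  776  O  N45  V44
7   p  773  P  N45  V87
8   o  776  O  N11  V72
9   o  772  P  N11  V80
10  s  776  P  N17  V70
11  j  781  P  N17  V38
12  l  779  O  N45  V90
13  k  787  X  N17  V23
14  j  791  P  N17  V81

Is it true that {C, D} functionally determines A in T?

No

(C=O, D=N17): row 1 → A = m ✓
(C=O, D=N11): rows 2, 8 → A = o, o ✓
(C=P, D=N45): rows 3, 7 → A takes values {n, p} — violation
(C=O, D=N45): rows 4, 6, 12 → A = l, l, l ✓
(C=X, D=N17): rows 5, 13 → A = k, k ✓
(C=P, D=N11): row 9 → A = o ✓
(C=P, D=N17): rows 10, 11, 14 → A takes values {s, j} — violation
Two rows agree on {C, D} but differ on A, so {C, D} -> A does not hold.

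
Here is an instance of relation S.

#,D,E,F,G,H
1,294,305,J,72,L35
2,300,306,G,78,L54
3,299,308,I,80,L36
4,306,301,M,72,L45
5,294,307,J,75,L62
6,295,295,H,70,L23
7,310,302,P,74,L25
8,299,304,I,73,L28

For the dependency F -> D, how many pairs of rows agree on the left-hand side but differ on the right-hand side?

0

F=J: all 2 rows agree on D — 0 pairs.
F=I: all 2 rows agree on D — 0 pairs.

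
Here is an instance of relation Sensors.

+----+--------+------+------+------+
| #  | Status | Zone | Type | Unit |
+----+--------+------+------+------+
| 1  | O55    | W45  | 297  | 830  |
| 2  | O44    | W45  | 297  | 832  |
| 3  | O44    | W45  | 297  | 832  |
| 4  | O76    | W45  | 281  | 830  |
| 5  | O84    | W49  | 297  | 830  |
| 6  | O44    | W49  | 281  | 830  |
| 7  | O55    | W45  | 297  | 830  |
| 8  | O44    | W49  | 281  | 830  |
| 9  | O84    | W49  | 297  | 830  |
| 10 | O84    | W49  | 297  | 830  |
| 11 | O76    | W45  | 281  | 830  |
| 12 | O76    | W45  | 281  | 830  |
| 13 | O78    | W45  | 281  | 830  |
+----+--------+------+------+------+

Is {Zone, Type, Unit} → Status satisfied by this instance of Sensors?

(Zone=W45, Type=297, Unit=830): rows 1, 7 → Status = O55, O55 ✓
(Zone=W45, Type=297, Unit=832): rows 2, 3 → Status = O44, O44 ✓
(Zone=W45, Type=281, Unit=830): rows 4, 11, 12, 13 → Status takes values {O76, O78} — violation
(Zone=W49, Type=297, Unit=830): rows 5, 9, 10 → Status = O84, O84, O84 ✓
(Zone=W49, Type=281, Unit=830): rows 6, 8 → Status = O44, O44 ✓
Two rows agree on {Zone, Type, Unit} but differ on Status, so {Zone, Type, Unit} → Status does not hold.

No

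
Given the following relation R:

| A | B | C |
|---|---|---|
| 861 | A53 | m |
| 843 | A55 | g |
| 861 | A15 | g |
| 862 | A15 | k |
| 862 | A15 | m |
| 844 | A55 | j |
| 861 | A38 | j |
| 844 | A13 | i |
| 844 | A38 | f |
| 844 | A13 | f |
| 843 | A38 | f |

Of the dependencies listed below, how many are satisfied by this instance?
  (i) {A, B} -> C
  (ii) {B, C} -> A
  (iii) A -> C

0

(i) {A, B} -> C: (A=862, B=A15): 2 rows → C takes values {k, m} — violation; (A=844, B=A13): 2 rows → C takes values {i, f} — violation — fails.
(ii) {B, C} -> A: (B=A38, C=f): 2 rows → A takes values {844, 843} — violation — fails.
(iii) A -> C: A=861: 3 rows → C takes values {m, g, j} — violation; A=843: 2 rows → C takes values {g, f} — violation; A=862: 2 rows → C takes values {k, m} — violation; A=844: 4 rows → C takes values {j, i, f} — violation — fails.
None of the 3 dependencies hold.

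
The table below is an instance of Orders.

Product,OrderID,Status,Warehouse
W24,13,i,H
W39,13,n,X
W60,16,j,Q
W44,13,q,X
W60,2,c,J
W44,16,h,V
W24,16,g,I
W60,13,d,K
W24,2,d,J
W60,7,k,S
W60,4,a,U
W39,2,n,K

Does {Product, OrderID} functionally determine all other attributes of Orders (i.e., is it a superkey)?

Yes

All 12 rows have distinct {Product, OrderID} values, so {Product, OrderID} → (all attributes) holds and {Product, OrderID} is a superkey.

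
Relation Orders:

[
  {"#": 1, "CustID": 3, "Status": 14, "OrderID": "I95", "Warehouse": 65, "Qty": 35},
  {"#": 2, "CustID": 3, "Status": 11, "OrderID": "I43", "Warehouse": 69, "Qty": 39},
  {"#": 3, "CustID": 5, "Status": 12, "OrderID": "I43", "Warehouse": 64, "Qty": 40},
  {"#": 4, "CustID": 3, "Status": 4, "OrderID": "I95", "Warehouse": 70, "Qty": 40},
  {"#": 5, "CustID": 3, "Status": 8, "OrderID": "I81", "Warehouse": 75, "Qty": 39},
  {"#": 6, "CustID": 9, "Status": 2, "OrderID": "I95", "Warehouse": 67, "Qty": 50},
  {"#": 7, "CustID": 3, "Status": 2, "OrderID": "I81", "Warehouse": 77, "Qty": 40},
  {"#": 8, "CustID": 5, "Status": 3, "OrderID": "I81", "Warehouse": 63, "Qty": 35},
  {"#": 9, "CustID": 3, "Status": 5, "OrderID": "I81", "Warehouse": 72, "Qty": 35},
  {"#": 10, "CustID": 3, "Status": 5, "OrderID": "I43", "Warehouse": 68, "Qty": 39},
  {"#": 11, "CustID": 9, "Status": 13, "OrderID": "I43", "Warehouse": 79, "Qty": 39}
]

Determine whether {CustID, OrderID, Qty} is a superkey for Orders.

Rows 2 and 10 have the same {CustID, OrderID, Qty} value (CustID=3, OrderID=I43, Qty=39) but are distinct tuples, so {CustID, OrderID, Qty} does not determine every attribute — not a superkey.

No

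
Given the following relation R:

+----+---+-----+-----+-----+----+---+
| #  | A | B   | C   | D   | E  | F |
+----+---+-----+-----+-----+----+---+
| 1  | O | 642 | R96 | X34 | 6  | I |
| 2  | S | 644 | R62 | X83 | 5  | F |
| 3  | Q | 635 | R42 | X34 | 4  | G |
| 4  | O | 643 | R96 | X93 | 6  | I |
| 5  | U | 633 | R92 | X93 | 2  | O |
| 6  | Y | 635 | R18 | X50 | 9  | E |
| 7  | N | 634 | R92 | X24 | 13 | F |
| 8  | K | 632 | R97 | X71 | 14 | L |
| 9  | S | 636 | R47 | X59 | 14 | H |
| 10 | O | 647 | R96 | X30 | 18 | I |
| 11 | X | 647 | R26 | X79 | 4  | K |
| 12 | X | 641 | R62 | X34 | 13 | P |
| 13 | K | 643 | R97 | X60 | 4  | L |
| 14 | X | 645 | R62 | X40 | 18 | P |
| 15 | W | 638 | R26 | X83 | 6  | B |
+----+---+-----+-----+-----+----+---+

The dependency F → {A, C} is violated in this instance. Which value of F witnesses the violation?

F

F=I: rows 1, 4, 10 → {A,C} = (O, R96), (O, R96), (O, R96) ✓
F=F: rows 2, 7 → {A,C} takes values {(S, R62), (N, R92)} — violation
F=G: row 3 → {A,C} = (Q, R42) ✓
F=O: row 5 → {A,C} = (U, R92) ✓
F=E: row 6 → {A,C} = (Y, R18) ✓
F=L: rows 8, 13 → {A,C} = (K, R97), (K, R97) ✓
F=H: row 9 → {A,C} = (S, R47) ✓
F=K: row 11 → {A,C} = (X, R26) ✓
F=P: rows 12, 14 → {A,C} = (X, R62), (X, R62) ✓
F=B: row 15 → {A,C} = (W, R26) ✓
The only F value with inconsistent RHS is F=F.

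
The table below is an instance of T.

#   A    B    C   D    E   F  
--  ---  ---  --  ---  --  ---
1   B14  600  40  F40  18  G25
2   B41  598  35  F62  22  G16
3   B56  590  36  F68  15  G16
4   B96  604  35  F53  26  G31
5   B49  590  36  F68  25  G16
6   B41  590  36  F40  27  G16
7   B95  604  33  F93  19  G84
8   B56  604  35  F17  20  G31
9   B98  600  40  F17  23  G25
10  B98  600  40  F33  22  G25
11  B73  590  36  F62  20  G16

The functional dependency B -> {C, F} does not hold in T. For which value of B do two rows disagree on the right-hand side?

604

B=600: rows 1, 9, 10 → {C,F} = (40, G25), (40, G25), (40, G25) ✓
B=598: row 2 → {C,F} = (35, G16) ✓
B=590: rows 3, 5, 6, 11 → {C,F} = (36, G16), (36, G16), (36, G16), (36, G16) ✓
B=604: rows 4, 7, 8 → {C,F} takes values {(35, G31), (33, G84)} — violation
The only B value with inconsistent RHS is B=604.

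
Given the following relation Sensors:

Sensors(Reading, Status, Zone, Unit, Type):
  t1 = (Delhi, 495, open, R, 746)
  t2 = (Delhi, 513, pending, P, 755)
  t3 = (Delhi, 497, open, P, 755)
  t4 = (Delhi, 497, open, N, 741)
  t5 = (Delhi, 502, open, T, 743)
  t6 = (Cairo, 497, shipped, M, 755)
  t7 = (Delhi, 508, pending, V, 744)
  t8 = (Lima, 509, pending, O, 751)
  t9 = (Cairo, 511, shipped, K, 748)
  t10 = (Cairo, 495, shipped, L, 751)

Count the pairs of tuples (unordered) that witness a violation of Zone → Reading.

2

Zone=open: all 4 rows agree on Reading — 0 pairs.
Zone=pending: violating pairs (2,8), (7,8) — 2 pairs.
Zone=shipped: all 3 rows agree on Reading — 0 pairs.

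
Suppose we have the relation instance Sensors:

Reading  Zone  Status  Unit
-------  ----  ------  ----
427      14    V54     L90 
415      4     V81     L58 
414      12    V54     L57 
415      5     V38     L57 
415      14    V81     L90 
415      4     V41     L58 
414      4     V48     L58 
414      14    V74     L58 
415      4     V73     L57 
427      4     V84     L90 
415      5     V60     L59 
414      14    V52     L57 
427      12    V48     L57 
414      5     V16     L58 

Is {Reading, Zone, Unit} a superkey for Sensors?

Two distinct rows share (Reading=415, Zone=4, Unit=L58), so {Reading, Zone, Unit} does not determine every attribute — not a superkey.

No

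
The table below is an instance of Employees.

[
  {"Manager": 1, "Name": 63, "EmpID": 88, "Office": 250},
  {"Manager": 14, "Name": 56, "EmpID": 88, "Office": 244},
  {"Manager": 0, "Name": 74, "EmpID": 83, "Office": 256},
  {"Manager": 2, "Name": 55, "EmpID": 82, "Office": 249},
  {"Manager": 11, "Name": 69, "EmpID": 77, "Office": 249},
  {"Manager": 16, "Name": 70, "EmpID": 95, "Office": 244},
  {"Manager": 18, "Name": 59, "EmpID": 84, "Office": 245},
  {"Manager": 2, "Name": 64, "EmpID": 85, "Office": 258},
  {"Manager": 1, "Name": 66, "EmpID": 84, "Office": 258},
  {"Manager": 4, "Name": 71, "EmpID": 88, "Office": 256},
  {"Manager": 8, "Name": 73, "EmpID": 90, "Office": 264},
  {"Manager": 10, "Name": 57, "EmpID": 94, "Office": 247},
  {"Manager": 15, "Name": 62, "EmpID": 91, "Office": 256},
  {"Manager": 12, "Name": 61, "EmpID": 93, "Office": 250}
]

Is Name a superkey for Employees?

Yes

All 14 rows have distinct Name values, so Name → (all attributes) holds and Name is a superkey.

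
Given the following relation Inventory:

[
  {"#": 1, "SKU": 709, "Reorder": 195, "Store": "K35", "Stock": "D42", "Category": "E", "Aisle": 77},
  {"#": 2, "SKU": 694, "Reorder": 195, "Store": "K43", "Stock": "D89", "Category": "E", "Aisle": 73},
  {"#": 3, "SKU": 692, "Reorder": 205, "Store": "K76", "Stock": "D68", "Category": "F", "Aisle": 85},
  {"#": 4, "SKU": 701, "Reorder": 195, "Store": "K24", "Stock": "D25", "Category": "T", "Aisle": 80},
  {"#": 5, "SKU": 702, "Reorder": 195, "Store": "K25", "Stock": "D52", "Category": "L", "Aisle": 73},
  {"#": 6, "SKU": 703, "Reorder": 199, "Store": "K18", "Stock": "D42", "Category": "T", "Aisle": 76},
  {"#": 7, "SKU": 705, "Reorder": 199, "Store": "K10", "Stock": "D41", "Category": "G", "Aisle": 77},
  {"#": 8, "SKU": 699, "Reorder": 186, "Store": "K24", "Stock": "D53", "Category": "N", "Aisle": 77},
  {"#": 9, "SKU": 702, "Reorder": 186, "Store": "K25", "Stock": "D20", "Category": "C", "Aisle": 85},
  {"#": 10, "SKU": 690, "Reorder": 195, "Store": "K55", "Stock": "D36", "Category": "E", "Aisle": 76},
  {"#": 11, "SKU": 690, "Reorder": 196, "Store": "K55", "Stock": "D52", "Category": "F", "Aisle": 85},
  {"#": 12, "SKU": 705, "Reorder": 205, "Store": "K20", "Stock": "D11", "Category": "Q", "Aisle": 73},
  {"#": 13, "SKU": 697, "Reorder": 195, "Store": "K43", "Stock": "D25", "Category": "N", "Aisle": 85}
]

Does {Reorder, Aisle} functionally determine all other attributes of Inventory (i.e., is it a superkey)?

No

Rows 2 and 5 have the same {Reorder, Aisle} value (Reorder=195, Aisle=73) but are distinct tuples, so {Reorder, Aisle} does not determine every attribute — not a superkey.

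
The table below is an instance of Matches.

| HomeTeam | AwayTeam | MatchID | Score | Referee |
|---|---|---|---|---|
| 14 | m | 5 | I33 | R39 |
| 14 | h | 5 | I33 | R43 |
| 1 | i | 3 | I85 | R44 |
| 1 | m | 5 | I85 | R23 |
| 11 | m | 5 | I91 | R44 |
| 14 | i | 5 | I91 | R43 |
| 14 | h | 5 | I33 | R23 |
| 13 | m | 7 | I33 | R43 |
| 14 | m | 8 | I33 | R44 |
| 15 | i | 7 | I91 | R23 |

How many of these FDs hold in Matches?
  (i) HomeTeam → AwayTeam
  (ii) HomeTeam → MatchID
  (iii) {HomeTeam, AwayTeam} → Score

(i) HomeTeam → AwayTeam: HomeTeam=14: 5 rows → AwayTeam takes values {m, h, i} — violation; HomeTeam=1: 2 rows → AwayTeam takes values {i, m} — violation — fails.
(ii) HomeTeam → MatchID: HomeTeam=14: 5 rows → MatchID takes values {5, 8} — violation; HomeTeam=1: 2 rows → MatchID takes values {3, 5} — violation — fails.
(iii) {HomeTeam, AwayTeam} → Score: every LHS value maps to a single RHS value — holds.
1 of the 3 dependencies holds.

1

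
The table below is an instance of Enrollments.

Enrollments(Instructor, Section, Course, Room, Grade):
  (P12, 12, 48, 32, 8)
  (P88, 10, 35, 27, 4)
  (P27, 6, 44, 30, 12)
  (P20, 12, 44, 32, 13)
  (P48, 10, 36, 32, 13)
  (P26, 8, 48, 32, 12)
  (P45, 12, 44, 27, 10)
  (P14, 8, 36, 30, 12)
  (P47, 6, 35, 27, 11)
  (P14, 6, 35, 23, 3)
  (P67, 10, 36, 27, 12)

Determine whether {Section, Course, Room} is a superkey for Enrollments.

All 11 rows have distinct {Section, Course, Room} values, so {Section, Course, Room} → (all attributes) holds and {Section, Course, Room} is a superkey.

Yes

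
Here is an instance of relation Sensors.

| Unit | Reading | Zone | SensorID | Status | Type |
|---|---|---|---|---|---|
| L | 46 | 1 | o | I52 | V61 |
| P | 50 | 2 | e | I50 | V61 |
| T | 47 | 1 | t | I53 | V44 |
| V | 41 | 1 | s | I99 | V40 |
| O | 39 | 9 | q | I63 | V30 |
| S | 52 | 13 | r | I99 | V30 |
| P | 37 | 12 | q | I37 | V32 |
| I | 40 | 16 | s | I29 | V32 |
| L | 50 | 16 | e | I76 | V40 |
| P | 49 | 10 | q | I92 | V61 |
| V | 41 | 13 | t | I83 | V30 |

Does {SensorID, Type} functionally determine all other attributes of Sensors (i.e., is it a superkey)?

All 11 rows have distinct {SensorID, Type} values, so {SensorID, Type} → (all attributes) holds and {SensorID, Type} is a superkey.

Yes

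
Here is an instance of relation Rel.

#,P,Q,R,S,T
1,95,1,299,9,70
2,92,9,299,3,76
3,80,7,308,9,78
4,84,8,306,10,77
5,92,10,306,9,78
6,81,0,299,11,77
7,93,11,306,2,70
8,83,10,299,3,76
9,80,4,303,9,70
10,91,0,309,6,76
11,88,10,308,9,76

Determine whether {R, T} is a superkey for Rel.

Rows 2 and 8 have the same {R, T} value (R=299, T=76) but are distinct tuples, so {R, T} does not determine every attribute — not a superkey.

No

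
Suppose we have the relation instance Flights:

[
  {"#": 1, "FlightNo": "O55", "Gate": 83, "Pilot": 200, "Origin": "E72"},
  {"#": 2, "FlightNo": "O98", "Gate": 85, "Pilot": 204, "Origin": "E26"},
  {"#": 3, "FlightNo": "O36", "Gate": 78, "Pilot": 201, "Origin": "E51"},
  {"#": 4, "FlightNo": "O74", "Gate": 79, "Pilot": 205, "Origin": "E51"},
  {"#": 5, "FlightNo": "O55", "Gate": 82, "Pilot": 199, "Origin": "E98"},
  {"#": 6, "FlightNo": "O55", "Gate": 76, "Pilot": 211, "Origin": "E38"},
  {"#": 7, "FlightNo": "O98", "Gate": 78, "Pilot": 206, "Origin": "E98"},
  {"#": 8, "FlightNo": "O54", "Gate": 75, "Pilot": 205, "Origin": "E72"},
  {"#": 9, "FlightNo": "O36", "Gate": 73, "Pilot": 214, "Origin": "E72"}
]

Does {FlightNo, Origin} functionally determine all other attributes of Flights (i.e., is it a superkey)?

All 9 rows have distinct {FlightNo, Origin} values, so {FlightNo, Origin} → (all attributes) holds and {FlightNo, Origin} is a superkey.

Yes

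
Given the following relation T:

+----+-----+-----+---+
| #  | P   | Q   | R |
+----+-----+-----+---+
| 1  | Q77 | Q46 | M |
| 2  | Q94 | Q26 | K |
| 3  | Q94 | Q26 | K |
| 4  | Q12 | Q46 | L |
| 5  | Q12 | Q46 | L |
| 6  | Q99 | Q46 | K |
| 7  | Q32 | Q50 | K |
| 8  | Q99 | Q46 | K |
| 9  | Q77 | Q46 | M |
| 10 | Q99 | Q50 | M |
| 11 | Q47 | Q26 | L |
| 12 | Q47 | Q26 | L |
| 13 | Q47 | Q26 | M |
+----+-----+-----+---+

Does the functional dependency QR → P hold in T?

Yes

(Q=Q46, R=M): rows 1, 9 → P = Q77, Q77 ✓
(Q=Q26, R=K): rows 2, 3 → P = Q94, Q94 ✓
(Q=Q46, R=L): rows 4, 5 → P = Q12, Q12 ✓
(Q=Q46, R=K): rows 6, 8 → P = Q99, Q99 ✓
(Q=Q50, R=K): row 7 → P = Q32 ✓
(Q=Q50, R=M): row 10 → P = Q99 ✓
(Q=Q26, R=L): rows 11, 12 → P = Q47, Q47 ✓
(Q=Q26, R=M): row 13 → P = Q47 ✓
Every QR value is associated with a single P value, so QR → P holds.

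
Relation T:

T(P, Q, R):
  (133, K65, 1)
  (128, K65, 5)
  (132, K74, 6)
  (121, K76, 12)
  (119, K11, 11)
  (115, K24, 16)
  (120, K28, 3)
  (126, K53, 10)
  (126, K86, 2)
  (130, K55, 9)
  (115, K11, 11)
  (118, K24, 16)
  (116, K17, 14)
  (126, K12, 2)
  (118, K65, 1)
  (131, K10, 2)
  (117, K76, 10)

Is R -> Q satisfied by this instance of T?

No

R=1: 2 rows → Q = K65, K65 ✓
R=5: 1 row → Q = K65 ✓
R=6: 1 row → Q = K74 ✓
R=12: 1 row → Q = K76 ✓
R=11: 2 rows → Q = K11, K11 ✓
R=16: 2 rows → Q = K24, K24 ✓
R=3: 1 row → Q = K28 ✓
R=10: 2 rows → Q takes values {K53, K76} — violation
R=2: 3 rows → Q takes values {K86, K12, K10} — violation
R=9: 1 row → Q = K55 ✓
R=14: 1 row → Q = K17 ✓
Two rows agree on R but differ on Q, so R -> Q does not hold.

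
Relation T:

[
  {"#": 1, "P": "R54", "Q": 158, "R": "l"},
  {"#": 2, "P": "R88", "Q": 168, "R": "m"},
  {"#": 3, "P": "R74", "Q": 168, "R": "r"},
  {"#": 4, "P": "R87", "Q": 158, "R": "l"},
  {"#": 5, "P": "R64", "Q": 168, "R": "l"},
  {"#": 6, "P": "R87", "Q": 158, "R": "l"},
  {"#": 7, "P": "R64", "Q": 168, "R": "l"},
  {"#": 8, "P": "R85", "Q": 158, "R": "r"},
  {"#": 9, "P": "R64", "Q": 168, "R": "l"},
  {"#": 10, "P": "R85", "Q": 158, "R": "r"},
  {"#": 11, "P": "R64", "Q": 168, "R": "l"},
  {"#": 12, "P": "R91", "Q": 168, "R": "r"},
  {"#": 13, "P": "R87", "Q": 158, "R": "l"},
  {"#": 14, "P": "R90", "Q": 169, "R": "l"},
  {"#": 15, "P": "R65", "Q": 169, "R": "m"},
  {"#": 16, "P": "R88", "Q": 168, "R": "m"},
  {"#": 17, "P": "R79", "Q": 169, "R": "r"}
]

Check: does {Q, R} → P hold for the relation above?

No

(Q=158, R=l): rows 1, 4, 6, 13 → P takes values {R54, R87} — violation
(Q=168, R=m): rows 2, 16 → P = R88, R88 ✓
(Q=168, R=r): rows 3, 12 → P takes values {R74, R91} — violation
(Q=168, R=l): rows 5, 7, 9, 11 → P = R64, R64, R64, R64 ✓
(Q=158, R=r): rows 8, 10 → P = R85, R85 ✓
(Q=169, R=l): row 14 → P = R90 ✓
(Q=169, R=m): row 15 → P = R65 ✓
(Q=169, R=r): row 17 → P = R79 ✓
Two rows agree on {Q, R} but differ on P, so {Q, R} → P does not hold.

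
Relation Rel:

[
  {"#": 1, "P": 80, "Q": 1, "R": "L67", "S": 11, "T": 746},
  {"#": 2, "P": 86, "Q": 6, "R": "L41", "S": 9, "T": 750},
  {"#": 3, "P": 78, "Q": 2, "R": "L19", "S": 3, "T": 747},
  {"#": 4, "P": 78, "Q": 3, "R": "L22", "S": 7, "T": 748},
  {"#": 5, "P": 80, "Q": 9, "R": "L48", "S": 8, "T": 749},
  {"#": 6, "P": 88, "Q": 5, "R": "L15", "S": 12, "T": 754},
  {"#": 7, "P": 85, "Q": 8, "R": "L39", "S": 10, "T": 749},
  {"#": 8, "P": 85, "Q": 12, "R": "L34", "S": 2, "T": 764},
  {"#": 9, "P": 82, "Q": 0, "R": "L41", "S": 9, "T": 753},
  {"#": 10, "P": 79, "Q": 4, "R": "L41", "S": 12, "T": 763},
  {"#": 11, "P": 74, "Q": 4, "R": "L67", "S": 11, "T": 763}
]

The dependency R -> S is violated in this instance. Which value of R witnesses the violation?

L41

R=L67: rows 1, 11 → S = 11, 11 ✓
R=L41: rows 2, 9, 10 → S takes values {9, 12} — violation
R=L19: row 3 → S = 3 ✓
R=L22: row 4 → S = 7 ✓
R=L48: row 5 → S = 8 ✓
R=L15: row 6 → S = 12 ✓
R=L39: row 7 → S = 10 ✓
R=L34: row 8 → S = 2 ✓
The only R value with inconsistent S is R=L41.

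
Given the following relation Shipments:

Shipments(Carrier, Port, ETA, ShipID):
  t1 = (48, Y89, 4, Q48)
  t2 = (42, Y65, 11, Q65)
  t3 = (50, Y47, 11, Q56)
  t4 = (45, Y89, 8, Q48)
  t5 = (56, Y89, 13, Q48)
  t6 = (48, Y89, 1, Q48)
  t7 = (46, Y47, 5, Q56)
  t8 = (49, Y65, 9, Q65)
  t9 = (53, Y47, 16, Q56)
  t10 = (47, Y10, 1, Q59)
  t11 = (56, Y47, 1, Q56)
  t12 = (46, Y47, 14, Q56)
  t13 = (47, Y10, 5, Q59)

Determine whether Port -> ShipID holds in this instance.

Port=Y89: rows 1, 4, 5, 6 → ShipID = Q48, Q48, Q48, Q48 ✓
Port=Y65: rows 2, 8 → ShipID = Q65, Q65 ✓
Port=Y47: rows 3, 7, 9, 11, 12 → ShipID = Q56, Q56, Q56, Q56, Q56 ✓
Port=Y10: rows 10, 13 → ShipID = Q59, Q59 ✓
Every Port value is associated with a single ShipID value, so Port -> ShipID holds.

Yes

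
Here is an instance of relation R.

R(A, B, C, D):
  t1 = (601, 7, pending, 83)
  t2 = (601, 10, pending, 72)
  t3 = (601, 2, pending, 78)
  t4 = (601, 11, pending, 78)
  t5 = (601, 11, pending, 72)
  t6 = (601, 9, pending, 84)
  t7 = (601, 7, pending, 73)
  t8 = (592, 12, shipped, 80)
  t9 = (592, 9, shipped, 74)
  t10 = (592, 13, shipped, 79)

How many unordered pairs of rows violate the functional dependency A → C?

A=601: all 7 rows agree on C — 0 pairs.
A=592: all 3 rows agree on C — 0 pairs.

0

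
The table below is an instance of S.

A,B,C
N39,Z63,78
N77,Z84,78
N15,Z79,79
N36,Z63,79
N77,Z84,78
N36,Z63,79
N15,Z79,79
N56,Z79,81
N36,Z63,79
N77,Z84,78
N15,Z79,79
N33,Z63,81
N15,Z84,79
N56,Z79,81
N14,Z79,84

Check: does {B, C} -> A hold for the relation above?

Yes

(B=Z63, C=78): 1 row → A = N39 ✓
(B=Z84, C=78): 3 rows → A = N77, N77, N77 ✓
(B=Z79, C=79): 3 rows → A = N15, N15, N15 ✓
(B=Z63, C=79): 3 rows → A = N36, N36, N36 ✓
(B=Z79, C=81): 2 rows → A = N56, N56 ✓
(B=Z63, C=81): 1 row → A = N33 ✓
(B=Z84, C=79): 1 row → A = N15 ✓
(B=Z79, C=84): 1 row → A = N14 ✓
Every {B, C} value is associated with a single A value, so {B, C} -> A holds.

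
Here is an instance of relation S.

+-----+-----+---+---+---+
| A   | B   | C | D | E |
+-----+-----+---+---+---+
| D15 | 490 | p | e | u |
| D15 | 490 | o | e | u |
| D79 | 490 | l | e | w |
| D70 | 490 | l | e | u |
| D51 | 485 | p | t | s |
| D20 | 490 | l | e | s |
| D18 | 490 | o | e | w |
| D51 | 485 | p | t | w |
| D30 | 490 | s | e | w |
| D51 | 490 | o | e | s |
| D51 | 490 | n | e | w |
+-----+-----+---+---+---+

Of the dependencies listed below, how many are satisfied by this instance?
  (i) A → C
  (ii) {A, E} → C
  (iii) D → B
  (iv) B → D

(i) A → C: A=D15: 2 rows → C takes values {p, o} — violation; A=D51: 4 rows → C takes values {p, o, n} — violation — fails.
(ii) {A, E} → C: (A=D15, E=u): 2 rows → C takes values {p, o} — violation; (A=D51, E=s): 2 rows → C takes values {p, o} — violation; (A=D51, E=w): 2 rows → C takes values {p, n} — violation — fails.
(iii) D → B: every LHS value maps to a single RHS value — holds.
(iv) B → D: every LHS value maps to a single RHS value — holds.
2 of the 4 dependencies hold.

2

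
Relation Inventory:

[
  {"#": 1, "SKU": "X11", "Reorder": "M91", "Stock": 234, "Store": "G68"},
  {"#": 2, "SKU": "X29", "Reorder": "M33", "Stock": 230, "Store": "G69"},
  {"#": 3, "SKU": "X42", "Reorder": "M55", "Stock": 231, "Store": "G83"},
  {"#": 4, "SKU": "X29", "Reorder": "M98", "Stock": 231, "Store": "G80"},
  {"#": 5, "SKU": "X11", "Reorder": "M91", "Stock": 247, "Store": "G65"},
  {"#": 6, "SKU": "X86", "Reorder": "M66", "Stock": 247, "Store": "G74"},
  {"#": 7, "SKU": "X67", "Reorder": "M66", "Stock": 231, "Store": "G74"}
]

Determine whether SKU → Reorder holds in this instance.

No

SKU=X11: rows 1, 5 → Reorder = M91, M91 ✓
SKU=X29: rows 2, 4 → Reorder takes values {M33, M98} — violation
SKU=X42: row 3 → Reorder = M55 ✓
SKU=X86: row 6 → Reorder = M66 ✓
SKU=X67: row 7 → Reorder = M66 ✓
Two rows agree on SKU but differ on Reorder, so SKU → Reorder does not hold.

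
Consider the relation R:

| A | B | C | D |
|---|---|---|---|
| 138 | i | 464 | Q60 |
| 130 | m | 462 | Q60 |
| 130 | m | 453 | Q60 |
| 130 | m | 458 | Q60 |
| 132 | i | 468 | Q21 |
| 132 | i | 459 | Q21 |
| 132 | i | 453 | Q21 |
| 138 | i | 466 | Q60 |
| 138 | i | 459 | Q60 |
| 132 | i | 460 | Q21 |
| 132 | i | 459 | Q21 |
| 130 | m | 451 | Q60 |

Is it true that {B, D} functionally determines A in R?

Yes

(B=i, D=Q60): 3 rows → A = 138, 138, 138 ✓
(B=m, D=Q60): 4 rows → A = 130, 130, 130, 130 ✓
(B=i, D=Q21): 5 rows → A = 132, 132, 132, 132, 132 ✓
Every {B, D} value is associated with a single A value, so {B, D} -> A holds.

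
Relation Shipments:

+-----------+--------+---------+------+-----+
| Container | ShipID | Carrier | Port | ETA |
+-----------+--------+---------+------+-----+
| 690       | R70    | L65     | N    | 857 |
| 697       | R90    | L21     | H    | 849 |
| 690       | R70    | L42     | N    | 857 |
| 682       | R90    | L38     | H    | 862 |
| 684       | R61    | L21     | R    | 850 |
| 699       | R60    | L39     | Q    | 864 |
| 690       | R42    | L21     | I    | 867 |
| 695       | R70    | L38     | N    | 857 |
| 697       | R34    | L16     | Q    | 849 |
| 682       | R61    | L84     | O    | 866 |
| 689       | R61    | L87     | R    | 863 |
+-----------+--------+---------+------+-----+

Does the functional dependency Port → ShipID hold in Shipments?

Port=N: 3 rows → ShipID = R70, R70, R70 ✓
Port=H: 2 rows → ShipID = R90, R90 ✓
Port=R: 2 rows → ShipID = R61, R61 ✓
Port=Q: 2 rows → ShipID takes values {R60, R34} — violation
Port=I: 1 row → ShipID = R42 ✓
Port=O: 1 row → ShipID = R61 ✓
Two rows agree on Port but differ on ShipID, so Port → ShipID does not hold.

No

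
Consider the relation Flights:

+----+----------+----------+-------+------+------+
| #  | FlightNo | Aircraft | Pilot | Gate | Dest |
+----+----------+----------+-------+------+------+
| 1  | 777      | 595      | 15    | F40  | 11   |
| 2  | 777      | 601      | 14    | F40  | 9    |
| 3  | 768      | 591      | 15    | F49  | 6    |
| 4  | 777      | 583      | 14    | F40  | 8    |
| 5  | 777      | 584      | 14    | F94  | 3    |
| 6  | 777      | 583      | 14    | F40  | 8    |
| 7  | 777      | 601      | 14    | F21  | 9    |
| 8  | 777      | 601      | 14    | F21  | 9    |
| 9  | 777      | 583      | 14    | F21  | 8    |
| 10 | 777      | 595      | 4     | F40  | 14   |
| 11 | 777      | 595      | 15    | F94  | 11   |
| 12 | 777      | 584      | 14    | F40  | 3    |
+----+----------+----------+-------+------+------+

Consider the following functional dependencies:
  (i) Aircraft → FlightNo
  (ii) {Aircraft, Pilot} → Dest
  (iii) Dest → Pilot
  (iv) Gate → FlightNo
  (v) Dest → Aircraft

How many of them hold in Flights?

(i) Aircraft → FlightNo: every LHS value maps to a single RHS value — holds.
(ii) {Aircraft, Pilot} → Dest: every LHS value maps to a single RHS value — holds.
(iii) Dest → Pilot: every LHS value maps to a single RHS value — holds.
(iv) Gate → FlightNo: every LHS value maps to a single RHS value — holds.
(v) Dest → Aircraft: every LHS value maps to a single RHS value — holds.
5 of the 5 dependencies hold.

5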